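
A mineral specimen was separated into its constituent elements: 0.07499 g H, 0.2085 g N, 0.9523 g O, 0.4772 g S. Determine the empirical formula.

H: 0.07499 g ÷ 1.008 g/mol = 0.07439 mol
N: 0.2085 g ÷ 14.01 g/mol = 0.01488 mol
O: 0.9523 g ÷ 16.00 g/mol = 0.05952 mol
S: 0.4772 g ÷ 32.07 g/mol = 0.01488 mol
Smallest is S at 0.01488 mol; normalising gives H 5.000, N 1.000, O 4.000, S 1.000
→ H5NO4S

H5NO4S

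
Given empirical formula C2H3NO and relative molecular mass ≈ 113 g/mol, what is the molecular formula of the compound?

Empirical-formula mass = 57.05 g/mol
n = 113 / 57.05 = 1.98 ≈ 2
Molecular formula = (C2H3NO)2 = C4H6N2O2

C4H6N2O2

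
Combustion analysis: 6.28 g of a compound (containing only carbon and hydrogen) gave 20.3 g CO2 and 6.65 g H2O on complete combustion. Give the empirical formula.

C5H8

mol C = 20.3 / 44.01 = 0.4613; mass C = 0.4613 × 12.01 = 5.540 g
mol H = 2 × (6.65 / 18.02) = 0.7381; mass H = 0.7381 × 1.008 = 0.7440 g
Ratios (÷ 0.4613): C 1.000, H 1.600
Scaling by 5: C 5.00, H 8.00 → C5H8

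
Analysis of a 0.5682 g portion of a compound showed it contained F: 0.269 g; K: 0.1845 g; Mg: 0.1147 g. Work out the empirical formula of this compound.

F3KMg

n(F) = 0.269/19.00 = 0.01416, n(K) = 0.1845/39.10 = 0.004719, n(Mg) = 0.1147/24.31 = 0.004718
Smallest is Mg at 0.004718 mol; normalising gives F 3.001, K 1.000, Mg 1.000
Ratio ≈ 3:1:1, so the empirical formula is F3KMg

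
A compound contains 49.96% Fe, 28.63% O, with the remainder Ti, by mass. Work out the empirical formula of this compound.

Fe2O4Ti

Assume 100 g: 49.96 g Fe, 28.63 g O, 21.41 g Ti.
Moles — Fe: 49.96 / 55.85 = 0.8945 mol; O: 28.63 / 16.00 = 1.789 mol; Ti: 21.41 / 47.87 = 0.4473 mol
Ratios (÷ 0.4473): Fe 2.000, O 4.001, Ti 1.000
≈ 2:4:1 → Fe2O4Ti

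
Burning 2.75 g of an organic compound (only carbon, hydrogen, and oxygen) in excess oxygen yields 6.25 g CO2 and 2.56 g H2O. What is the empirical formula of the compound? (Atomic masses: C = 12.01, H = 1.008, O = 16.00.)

C3H6O

mol C = 6.25 / 44.01 = 0.1420; mass C = 0.1420 × 12.01 = 1.706 g
mol H = 2 × (2.56 / 18.02) = 0.2841; mass H = 0.2841 × 1.008 = 0.2864 g
mass O = 2.75 − (1.992) = 0.7580 g → mol O = 0.04738
Smallest is O at 0.04738 mol; normalising gives C 2.998, H 5.997, O 1.000
≈ 3:6:1 → C3H6O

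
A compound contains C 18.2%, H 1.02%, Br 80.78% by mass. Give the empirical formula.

C3H2Br2

Assume 100 g: 18.2 g C, 1.02 g H, 80.78 g Br.
n(C) = 18.2/12.01 = 1.515, n(H) = 1.02/1.008 = 1.012, n(Br) = 80.78/79.90 = 1.011
Divide by the smallest (1.011 mol Br): C 1.499, H 1.001, Br 1.000
Scaling by 2: C 3.00, H 2.00, Br 2.00 → C3H2Br2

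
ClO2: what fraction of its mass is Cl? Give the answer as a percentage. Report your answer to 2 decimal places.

52.56%

Molar mass = 1(35.45) + 2(16.00) = 67.450 g/mol
Mass of Cl per mole = 1 × 35.45 = 35.450 g
% Cl = 35.450 / 67.450 × 100 = 52.56%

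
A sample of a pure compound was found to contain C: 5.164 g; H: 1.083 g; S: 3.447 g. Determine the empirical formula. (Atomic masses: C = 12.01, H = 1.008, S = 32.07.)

C4H10S

Moles — C: 5.164 / 12.01 = 0.43 mol; H: 1.083 / 1.008 = 1.074 mol; S: 3.447 / 32.07 = 0.1075 mol
Ratios (÷ 0.1075): C 4.000, H 9.996, S 1.000
→ C4H10S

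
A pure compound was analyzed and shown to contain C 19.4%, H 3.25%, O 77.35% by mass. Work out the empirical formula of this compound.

CH2O3

Assume 100 g: 19.4 g C, 3.25 g H, 77.35 g O.
n(C) = 19.4/12.01 = 1.615, n(H) = 3.25/1.008 = 3.224, n(O) = 77.35/16.00 = 4.834
Ratios (÷ 1.615): C 1.000, H 1.996, O 2.993
→ CH2O3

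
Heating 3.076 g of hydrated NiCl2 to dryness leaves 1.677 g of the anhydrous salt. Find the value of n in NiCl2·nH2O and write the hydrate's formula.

Mass of water lost = 3.076 − 1.677 = 1.399 g → 1.399 / 18.02 = 0.07764 mol H2O
Molar mass of NiCl2 = 129.59 g/mol → mol NiCl2 = 1.677 / 129.59 = 0.01294
n = 0.07764 / 0.01294 = 6.00 ≈ 6 → NiCl2·6H2O

NiCl2·6H2O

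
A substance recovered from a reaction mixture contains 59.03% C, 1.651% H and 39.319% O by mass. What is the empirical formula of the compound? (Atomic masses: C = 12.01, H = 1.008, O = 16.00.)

C6H2O3

Assume 100 g: 59.03 g C, 1.651 g H, 39.319 g O.
Moles — C: 59.03 / 12.01 = 4.915 mol; H: 1.651 / 1.008 = 1.638 mol; O: 39.319 / 16.00 = 2.457 mol
Ratios (÷ 1.638): C 3.001, H 1.000, O 1.500
Multiply by 2: C 6.00, H 2.00, O 3.00 → C6H2O3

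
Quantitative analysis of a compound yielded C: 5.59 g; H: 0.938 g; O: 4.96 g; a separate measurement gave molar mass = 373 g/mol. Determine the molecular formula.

C15H30O10

Moles — C: 5.59 / 12.01 = 0.4654 mol; H: 0.938 / 1.008 = 0.9306 mol; O: 4.96 / 16.00 = 0.31 mol
Divide by the smallest (0.31 mol O): C 1.501, H 3.002, O 1.000
Multiply by 2: C 3.00, H 6.00, O 2.00 → C3H6O2
Empirical-formula mass = 74.08 g/mol
n = 373 / 74.08 = 5.04 ≈ 5
Molecular formula = (C3H6O2)×5 = C15H30O10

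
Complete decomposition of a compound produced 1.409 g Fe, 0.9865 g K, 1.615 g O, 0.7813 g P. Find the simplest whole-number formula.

Fe: 1.409 g ÷ 55.85 g/mol = 0.02523 mol
K: 0.9865 g ÷ 39.10 g/mol = 0.02523 mol
O: 1.615 g ÷ 16.00 g/mol = 0.1009 mol
P: 0.7813 g ÷ 30.97 g/mol = 0.02523 mol
Ratios (÷ 0.02523): Fe 1.000, K 1.000, O 4.001, P 1.000
≈ 1:1:4:1 → FeKO4P

FeKO4P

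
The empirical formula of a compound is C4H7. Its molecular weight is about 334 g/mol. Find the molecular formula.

Empirical-formula mass = 55.10 g/mol
n = 334 / 55.10 = 6.06 ≈ 6
Molecular formula = (C4H7)6 = C24H42

C24H42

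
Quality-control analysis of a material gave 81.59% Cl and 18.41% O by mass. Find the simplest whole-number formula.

Assume 100 g: 81.59 g Cl, 18.41 g O.
Moles — Cl: 81.59 / 35.45 = 2.302 mol; O: 18.41 / 16.00 = 1.151 mol
Ratios (÷ 1.151): Cl 2.000, O 1.000
≈ 2:1 → Cl2O

Cl2O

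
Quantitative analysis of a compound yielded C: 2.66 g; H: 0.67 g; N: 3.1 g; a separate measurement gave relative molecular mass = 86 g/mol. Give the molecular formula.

Moles — C: 2.66 / 12.01 = 0.2215 mol; H: 0.67 / 1.008 = 0.6647 mol; N: 3.1 / 14.01 = 0.2213 mol
Smallest is N at 0.2213 mol; normalising gives C 1.001, H 3.004, N 1.000
→ CH3N
Empirical-formula mass = 29.04 g/mol
n = 86 / 29.04 = 2.96 ≈ 3
Molecular formula = (CH3N)×3 = C3H9N3

C3H9N3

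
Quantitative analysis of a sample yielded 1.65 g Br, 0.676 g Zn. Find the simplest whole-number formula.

Br2Zn

Br: 1.65 g ÷ 79.90 g/mol = 0.02065 mol
Zn: 0.676 g ÷ 65.38 g/mol = 0.01034 mol
Ratios (÷ 0.01034): Br 1.997, Zn 1.000
≈ 2:1 → Br2Zn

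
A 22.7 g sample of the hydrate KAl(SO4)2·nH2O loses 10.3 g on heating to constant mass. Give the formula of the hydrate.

KAl(SO4)2·12H2O

Mass of anhydrous KAl(SO4)2 = 22.7 − 10.3 = 12.4 g
mol H2O = 10.3 / 18.02 = 0.5716
Molar mass of KAl(SO4)2 = 258.22 g/mol → mol KAl(SO4)2 = 12.4 / 258.22 = 0.04802
n = 0.5716 / 0.04802 = 11.90 ≈ 12 → KAl(SO4)2·12H2O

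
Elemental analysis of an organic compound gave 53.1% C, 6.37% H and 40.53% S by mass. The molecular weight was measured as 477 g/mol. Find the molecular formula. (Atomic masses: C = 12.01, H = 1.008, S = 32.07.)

C21H30S6

Assume 100 g: 53.1 g C, 6.37 g H, 40.53 g S.
C: 53.1 g ÷ 12.01 g/mol = 4.421 mol
H: 6.37 g ÷ 1.008 g/mol = 6.319 mol
S: 40.53 g ÷ 32.07 g/mol = 1.264 mol
Smallest is S at 1.264 mol; normalising gives C 3.498, H 5.000, S 1.000
×2: C 7.00, H 10.00, S 2.00 → C7H10S2
Empirical-formula mass = 158.29 g/mol
n = 477 / 158.29 = 3.01 ≈ 3
Molecular formula = (C7H10S2)×3 = C21H30S6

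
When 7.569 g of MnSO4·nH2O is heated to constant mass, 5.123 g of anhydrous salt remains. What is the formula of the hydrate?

Mass of water lost = 7.569 − 5.123 = 2.446 g → 2.446 / 18.02 = 0.1357 mol H2O
Molar mass of MnSO4 = 151.01 g/mol → mol MnSO4 = 5.123 / 151.01 = 0.03392
n = 0.1357 / 0.03392 = 4.00 ≈ 4 → MnSO4·4H2O

MnSO4·4H2O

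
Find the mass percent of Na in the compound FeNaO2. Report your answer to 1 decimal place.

20.7%

Molar mass = 1(55.85) + 1(22.99) + 2(16.00) = 110.840 g/mol
Mass of Na per mole = 1 × 22.99 = 22.990 g
% Na = 22.990 / 110.840 × 100 = 20.7%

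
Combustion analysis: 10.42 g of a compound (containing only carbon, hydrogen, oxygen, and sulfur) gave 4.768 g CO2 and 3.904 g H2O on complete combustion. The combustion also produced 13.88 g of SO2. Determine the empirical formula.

mol C = 4.768 / 44.01 = 0.1083; mass C = 0.1083 × 12.01 = 1.301 g
mol H = 2 × (3.904 / 18.02) = 0.4333; mass H = 0.4333 × 1.008 = 0.4368 g
mol S = 13.88 / 64.07 = 0.2166; mass S = 6.948 g
mass O = 10.42 − (8.685) = 1.735 g → mol O = 0.1084
Divide by the smallest (0.1083 mol C): C 1.000, H 3.999, O 1.001, S 2.000
→ CH4OS2

CH4OS2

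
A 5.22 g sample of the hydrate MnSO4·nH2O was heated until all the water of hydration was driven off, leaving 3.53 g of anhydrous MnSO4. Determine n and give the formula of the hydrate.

MnSO4·4H2O

Mass of water lost = 5.22 − 3.53 = 1.69 g → 1.69 / 18.02 = 0.09378 mol H2O
Molar mass of MnSO4 = 151.01 g/mol → mol MnSO4 = 3.53 / 151.01 = 0.02338
n = 0.09378 / 0.02338 = 4.01 ≈ 4 → MnSO4·4H2O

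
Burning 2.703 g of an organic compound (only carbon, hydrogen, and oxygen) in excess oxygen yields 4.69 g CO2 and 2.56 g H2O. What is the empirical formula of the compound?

C3H8O2

mol C = 4.69 / 44.01 = 0.1066; mass C = 0.1066 × 12.01 = 1.280 g
mol H = 2 × (2.56 / 18.02) = 0.2841; mass H = 0.2841 × 1.008 = 0.2864 g
mass O = 2.703 − (1.566) = 1.137 g → mol O = 0.07105
Ratios (÷ 0.07105): C 1.500, H 3.999, O 1.000
Multiply by 2: C 3.00, H 8.00, O 2.00 → C3H8O2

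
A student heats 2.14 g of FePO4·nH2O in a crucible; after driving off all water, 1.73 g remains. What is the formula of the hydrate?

Mass of water lost = 2.14 − 1.73 = 0.41 g → 0.41 / 18.02 = 0.02275 mol H2O
Molar mass of FePO4 = 150.82 g/mol → mol FePO4 = 1.73 / 150.82 = 0.01147
n = 0.02275 / 0.01147 = 1.98 ≈ 2 → FePO4·2H2O

FePO4·2H2O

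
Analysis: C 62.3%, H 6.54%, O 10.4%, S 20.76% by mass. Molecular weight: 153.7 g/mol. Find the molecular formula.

C8H10OS

Assume 100 g: 62.3 g C, 6.54 g H, 10.4 g O, 20.76 g S.
n(C) = 62.3/12.01 = 5.187, n(H) = 6.54/1.008 = 6.488, n(O) = 10.4/16.00 = 0.65, n(S) = 20.76/32.07 = 0.6473
Ratios (÷ 0.6473): C 8.013, H 10.023, O 1.004, S 1.000
→ C8H10OS
Empirical-formula mass = 154.23 g/mol
n = 153.7 / 154.23 = 1.00 ≈ 1
Molecular formula = empirical formula = C8H10OS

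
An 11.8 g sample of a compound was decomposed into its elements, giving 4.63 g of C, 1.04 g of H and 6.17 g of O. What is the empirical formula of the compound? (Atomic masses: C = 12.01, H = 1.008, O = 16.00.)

C3H8O3

C: 4.63 g ÷ 12.01 g/mol = 0.3855 mol
H: 1.04 g ÷ 1.008 g/mol = 1.032 mol
O: 6.17 g ÷ 16.00 g/mol = 0.3856 mol
Divide by the smallest (0.3855 mol C): C 1.000, H 2.676, O 1.000
Multiply by 3: C 3.00, H 8.03, O 3.00 → C3H8O3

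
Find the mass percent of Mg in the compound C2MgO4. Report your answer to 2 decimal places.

Molar mass = 2(12.01) + 1(24.31) + 4(16.00) = 112.330 g/mol
Mass of Mg per mole = 1 × 24.31 = 24.310 g
% Mg = 24.310 / 112.330 × 100 = 21.64%

21.64%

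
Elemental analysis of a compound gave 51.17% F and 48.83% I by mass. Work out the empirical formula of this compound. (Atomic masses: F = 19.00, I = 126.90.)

F7I

Assume 100 g: 51.17 g F, 48.83 g I.
Moles — F: 51.17 / 19.00 = 2.693 mol; I: 48.83 / 126.90 = 0.3848 mol
Divide by the smallest (0.3848 mol I): F 6.999, I 1.000
→ F7I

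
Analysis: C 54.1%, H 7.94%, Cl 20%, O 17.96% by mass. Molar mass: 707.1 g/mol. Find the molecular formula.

C32H56Cl4O8

Assume 100 g: 54.1 g C, 7.94 g H, 20 g Cl, 17.96 g O.
Moles — C: 54.1 / 12.01 = 4.505 mol; H: 7.94 / 1.008 = 7.877 mol; Cl: 20 / 35.45 = 0.5642 mol; O: 17.96 / 16.00 = 1.123 mol
Smallest is Cl at 0.5642 mol; normalising gives C 7.984, H 13.962, Cl 1.000, O 1.990
Ratio ≈ 8:14:1:2, so the empirical formula is C8H14ClO2
Empirical-formula mass = 177.64 g/mol
n = 707.1 / 177.64 = 3.98 ≈ 4
Molecular formula = (C8H14ClO2)×4 = C32H56Cl4O8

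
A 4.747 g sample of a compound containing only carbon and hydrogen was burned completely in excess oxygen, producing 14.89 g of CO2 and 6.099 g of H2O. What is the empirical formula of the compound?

mol C = 14.89 / 44.01 = 0.3383; mass C = 0.3383 × 12.01 = 4.063 g
mol H = 2 × (6.099 / 18.02) = 0.6769; mass H = 0.6769 × 1.008 = 0.6823 g
Divide by the smallest (0.3383 mol C): C 1.000, H 2.001
≈ 1:2 → CH2

CH2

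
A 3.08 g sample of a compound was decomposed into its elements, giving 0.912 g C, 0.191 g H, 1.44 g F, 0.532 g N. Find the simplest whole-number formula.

C2H5F2N

C: 0.912 g ÷ 12.01 g/mol = 0.07594 mol
H: 0.191 g ÷ 1.008 g/mol = 0.1895 mol
F: 1.44 g ÷ 19.00 g/mol = 0.07579 mol
N: 0.532 g ÷ 14.01 g/mol = 0.03797 mol
Smallest is N at 0.03797 mol; normalising gives C 2.000, H 4.990, F 1.996, N 1.000
→ C2H5F2N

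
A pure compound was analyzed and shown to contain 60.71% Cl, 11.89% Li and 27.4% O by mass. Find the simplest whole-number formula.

ClLiO

Assume 100 g: 60.71 g Cl, 11.89 g Li, 27.4 g O.
Moles — Cl: 60.71 / 35.45 = 1.713 mol; Li: 11.89 / 6.94 = 1.713 mol; O: 27.4 / 16.00 = 1.712 mol
Ratios (÷ 1.712): Cl 1.000, Li 1.000, O 1.000
→ ClLiO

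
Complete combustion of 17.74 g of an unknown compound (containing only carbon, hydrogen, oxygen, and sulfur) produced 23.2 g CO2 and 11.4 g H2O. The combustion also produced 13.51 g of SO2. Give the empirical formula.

C5H12O2S2

mol C = 23.2 / 44.01 = 0.5272; mass C = 0.5272 × 12.01 = 6.331 g
mol H = 2 × (11.4 / 18.02) = 1.265; mass H = 1.265 × 1.008 = 1.275 g
mol S = 13.51 / 64.07 = 0.2109; mass S = 6.762 g
mass O = 17.74 − (14.37) = 3.371 g → mol O = 0.2107
Ratios (÷ 0.2107): C 2.502, H 6.005, O 1.000, S 1.001
Scaling by 2: C 5.00, H 12.01, O 2.00, S 2.00 → C5H12O2S2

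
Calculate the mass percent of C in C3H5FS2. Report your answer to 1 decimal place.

Molar mass = 3(12.01) + 5(1.008) + 1(19.00) + 2(32.07) = 124.210 g/mol
Mass of C per mole = 3 × 12.01 = 36.030 g
% C = 36.030 / 124.210 × 100 = 29.0%

29.0%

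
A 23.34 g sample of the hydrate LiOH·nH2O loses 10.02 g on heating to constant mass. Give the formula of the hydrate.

Mass of anhydrous LiOH = 23.34 − 10.02 = 13.32 g
mol H2O = 10.02 / 18.02 = 0.556
Molar mass of LiOH = 23.95 g/mol → mol LiOH = 13.32 / 23.95 = 0.5562
n = 0.556 / 0.5562 = 1.00 ≈ 1 → LiOH·H2O

LiOH·H2O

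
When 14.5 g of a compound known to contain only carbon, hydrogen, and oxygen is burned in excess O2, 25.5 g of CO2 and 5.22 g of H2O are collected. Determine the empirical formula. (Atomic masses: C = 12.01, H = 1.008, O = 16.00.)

mol C = 25.5 / 44.01 = 0.5794; mass C = 0.5794 × 12.01 = 6.959 g
mol H = 2 × (5.22 / 18.02) = 0.5794; mass H = 0.5794 × 1.008 = 0.5840 g
mass O = 14.5 − (7.543) = 6.957 g → mol O = 0.4348
Smallest is O at 0.4348 mol; normalising gives C 1.333, H 1.332, O 1.000
Multiply by 3: C 4.00, H 4.00, O 3.00 → C4H4O3

C4H4O3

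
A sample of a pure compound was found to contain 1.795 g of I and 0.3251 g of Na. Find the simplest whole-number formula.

n(I) = 1.795/126.90 = 0.01414, n(Na) = 0.3251/22.99 = 0.01414
Smallest is Na at 0.01414 mol; normalising gives I 1.000, Na 1.000
→ INa

INa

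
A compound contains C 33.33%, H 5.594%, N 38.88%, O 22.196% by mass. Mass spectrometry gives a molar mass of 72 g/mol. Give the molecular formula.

Assume 100 g: 33.33 g C, 5.594 g H, 38.88 g N, 22.196 g O.
n(C) = 33.33/12.01 = 2.775, n(H) = 5.594/1.008 = 5.55, n(N) = 38.88/14.01 = 2.775, n(O) = 22.196/16.00 = 1.387
Divide by the smallest (1.387 mol O): C 2.000, H 4.000, N 2.000, O 1.000
≈ 2:4:2:1 → C2H4N2O
Empirical-formula mass = 72.07 g/mol
n = 72 / 72.07 = 1.00 ≈ 1
Molecular formula = empirical formula = C2H4N2O

C2H4N2O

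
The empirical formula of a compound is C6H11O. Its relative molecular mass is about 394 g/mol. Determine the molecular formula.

Empirical-formula mass = 99.15 g/mol
n = 394 / 99.15 = 3.97 ≈ 4
Molecular formula = (C6H11O)4 = C24H44O4

C24H44O4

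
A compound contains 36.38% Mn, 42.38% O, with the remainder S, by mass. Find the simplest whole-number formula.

MnO4S

Assume 100 g: 36.38 g Mn, 42.38 g O, 21.24 g S.
n(Mn) = 36.38/54.94 = 0.6622, n(O) = 42.38/16.00 = 2.649, n(S) = 21.24/32.07 = 0.6623
Ratios (÷ 0.6622): Mn 1.000, O 4.000, S 1.000
≈ 1:4:1 → MnO4S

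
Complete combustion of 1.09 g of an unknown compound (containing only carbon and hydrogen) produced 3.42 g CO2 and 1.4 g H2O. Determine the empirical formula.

CH2

mol C = 3.42 / 44.01 = 0.07771; mass C = 0.07771 × 12.01 = 0.9333 g
mol H = 2 × (1.4 / 18.02) = 0.1554; mass H = 0.1554 × 1.008 = 0.1566 g
Smallest is C at 0.07771 mol; normalising gives C 1.000, H 2.000
≈ 1:2 → CH2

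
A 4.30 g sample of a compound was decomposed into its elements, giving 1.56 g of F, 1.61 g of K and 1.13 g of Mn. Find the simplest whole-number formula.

F: 1.56 g ÷ 19.00 g/mol = 0.08211 mol
K: 1.61 g ÷ 39.10 g/mol = 0.04118 mol
Mn: 1.13 g ÷ 54.94 g/mol = 0.02057 mol
Divide by the smallest (0.02057 mol Mn): F 3.992, K 2.002, Mn 1.000
Ratio ≈ 4:2:1, so the empirical formula is F4K2Mn

F4K2Mn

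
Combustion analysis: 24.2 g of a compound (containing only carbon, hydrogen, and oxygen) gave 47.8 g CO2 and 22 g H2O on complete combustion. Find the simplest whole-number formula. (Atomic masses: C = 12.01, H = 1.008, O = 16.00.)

mol C = 47.8 / 44.01 = 1.086; mass C = 1.086 × 12.01 = 13.04 g
mol H = 2 × (22 / 18.02) = 2.442; mass H = 2.442 × 1.008 = 2.461 g
mass O = 24.2 − (15.51) = 8.694 g → mol O = 0.5434
Divide by the smallest (0.5434 mol O): C 1.999, H 4.493, O 1.000
×2: C 4.00, H 8.99, O 2.00 → C4H9O2

C4H9O2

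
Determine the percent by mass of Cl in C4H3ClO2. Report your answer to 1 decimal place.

Molar mass = 4(12.01) + 3(1.008) + 1(35.45) + 2(16.00) = 118.514 g/mol
Mass of Cl per mole = 1 × 35.45 = 35.450 g
% Cl = 35.450 / 118.514 × 100 = 29.9%

29.9%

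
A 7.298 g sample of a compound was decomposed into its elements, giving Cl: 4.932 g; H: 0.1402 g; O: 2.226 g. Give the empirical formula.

ClHO

Cl: 4.932 g ÷ 35.45 g/mol = 0.1391 mol
H: 0.1402 g ÷ 1.008 g/mol = 0.1391 mol
O: 2.226 g ÷ 16.00 g/mol = 0.1391 mol
Ratios (÷ 0.1391): Cl 1.000, H 1.000, O 1.000
≈ 1:1:1 → ClHO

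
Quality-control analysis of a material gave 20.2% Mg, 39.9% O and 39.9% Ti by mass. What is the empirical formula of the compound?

Assume 100 g: 20.2 g Mg, 39.9 g O, 39.9 g Ti.
Mg: 20.2 g ÷ 24.31 g/mol = 0.8309 mol
O: 39.9 g ÷ 16.00 g/mol = 2.494 mol
Ti: 39.9 g ÷ 47.87 g/mol = 0.8335 mol
Divide by the smallest (0.8309 mol Mg): Mg 1.000, O 3.001, Ti 1.003
≈ 1:3:1 → MgO3Ti

MgO3Ti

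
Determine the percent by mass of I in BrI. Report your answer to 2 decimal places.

61.36%

Molar mass = 1(79.90) + 1(126.90) = 206.800 g/mol
Mass of I per mole = 1 × 126.90 = 126.900 g
% I = 126.900 / 206.800 × 100 = 61.36%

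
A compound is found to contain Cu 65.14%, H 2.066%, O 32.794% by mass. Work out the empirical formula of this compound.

Assume 100 g: 65.14 g Cu, 2.066 g H, 32.794 g O.
n(Cu) = 65.14/63.55 = 1.025, n(H) = 2.066/1.008 = 2.05, n(O) = 32.794/16.00 = 2.05
Divide by the smallest (1.025 mol Cu): Cu 1.000, H 2.000, O 2.000
→ CuH2O2

CuH2O2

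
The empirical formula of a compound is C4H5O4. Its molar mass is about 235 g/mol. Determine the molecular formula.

Empirical-formula mass = 117.08 g/mol
n = 235 / 117.08 = 2.01 ≈ 2
Molecular formula = (C4H5O4)2 = C8H10O8

C8H10O8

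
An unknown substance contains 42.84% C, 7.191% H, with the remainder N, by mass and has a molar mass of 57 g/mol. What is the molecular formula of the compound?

Assume 100 g: 42.84 g C, 7.191 g H, 49.969 g N.
Moles — C: 42.84 / 12.01 = 3.567 mol; H: 7.191 / 1.008 = 7.134 mol; N: 49.969 / 14.01 = 3.567 mol
Divide by the smallest (3.567 mol N): C 1.000, H 2.000, N 1.000
≈ 1:2:1 → CH2N
Empirical-formula mass = 28.04 g/mol
n = 57 / 28.04 = 2.03 ≈ 2
Molecular formula = (CH2N)×2 = C2H4N2

C2H4N2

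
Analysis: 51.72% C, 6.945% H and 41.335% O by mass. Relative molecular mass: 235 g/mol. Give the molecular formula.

Assume 100 g: 51.72 g C, 6.945 g H, 41.335 g O.
C: 51.72 g ÷ 12.01 g/mol = 4.306 mol
H: 6.945 g ÷ 1.008 g/mol = 6.89 mol
O: 41.335 g ÷ 16.00 g/mol = 2.583 mol
Smallest is O at 2.583 mol; normalising gives C 1.667, H 2.667, O 1.000
×3: C 5.00, H 8.00, O 3.00 → C5H8O3
Empirical-formula mass = 116.11 g/mol
n = 235 / 116.11 = 2.02 ≈ 2
Molecular formula = (C5H8O3)×2 = C10H16O6

C10H16O6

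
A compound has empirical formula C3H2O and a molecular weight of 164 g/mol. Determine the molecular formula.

C9H6O3

Empirical-formula mass = 54.05 g/mol
n = 164 / 54.05 = 3.03 ≈ 3
Molecular formula = (C3H2O)3 = C9H6O3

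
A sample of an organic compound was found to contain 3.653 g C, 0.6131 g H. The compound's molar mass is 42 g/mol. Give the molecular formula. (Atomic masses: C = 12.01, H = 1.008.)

Moles — C: 3.653 / 12.01 = 0.3042 mol; H: 0.6131 / 1.008 = 0.6082 mol
Ratios (÷ 0.3042): C 1.000, H 2.000
≈ 1:2 → CH2
Empirical-formula mass = 14.03 g/mol
n = 42 / 14.03 = 2.99 ≈ 3
Molecular formula = (CH2)×3 = C3H6

C3H6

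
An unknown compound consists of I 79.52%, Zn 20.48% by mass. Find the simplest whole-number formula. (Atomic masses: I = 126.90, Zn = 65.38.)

I2Zn

Assume 100 g: 79.52 g I, 20.48 g Zn.
Moles — I: 79.52 / 126.90 = 0.6266 mol; Zn: 20.48 / 65.38 = 0.3132 mol
Smallest is Zn at 0.3132 mol; normalising gives I 2.000, Zn 1.000
Ratio ≈ 2:1, so the empirical formula is I2Zn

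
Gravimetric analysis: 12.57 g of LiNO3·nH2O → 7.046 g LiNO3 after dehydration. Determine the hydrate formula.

LiNO3·3H2O

Mass of water lost = 12.57 − 7.046 = 5.524 g → 5.524 / 18.02 = 0.3065 mol H2O
Molar mass of LiNO3 = 68.95 g/mol → mol LiNO3 = 7.046 / 68.95 = 0.1022
n = 0.3065 / 0.1022 = 3.00 ≈ 3 → LiNO3·3H2O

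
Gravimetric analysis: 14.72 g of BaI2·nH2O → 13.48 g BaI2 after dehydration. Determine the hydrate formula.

BaI2·2H2O

Mass of water lost = 14.72 − 13.48 = 1.24 g → 1.24 / 18.02 = 0.06881 mol H2O
Molar mass of BaI2 = 391.13 g/mol → mol BaI2 = 13.48 / 391.13 = 0.03446
n = 0.06881 / 0.03446 = 2.00 ≈ 2 → BaI2·2H2O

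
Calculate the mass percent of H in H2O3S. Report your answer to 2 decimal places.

Molar mass = 2(1.008) + 3(16.00) + 1(32.07) = 82.086 g/mol
Mass of H per mole = 2 × 1.008 = 2.016 g
% H = 2.016 / 82.086 × 100 = 2.46%

2.46%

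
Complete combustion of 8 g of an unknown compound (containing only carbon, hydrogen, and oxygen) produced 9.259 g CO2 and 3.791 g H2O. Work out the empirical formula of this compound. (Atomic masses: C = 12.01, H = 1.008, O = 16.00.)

C2H4O3

mol C = 9.259 / 44.01 = 0.2104; mass C = 0.2104 × 12.01 = 2.527 g
mol H = 2 × (3.791 / 18.02) = 0.4208; mass H = 0.4208 × 1.008 = 0.4241 g
mass O = 8 − (2.951) = 5.049 g → mol O = 0.3156
Ratios (÷ 0.2104): C 1.000, H 2.000, O 1.500
×2: C 2.00, H 4.00, O 3.00 → C2H4O3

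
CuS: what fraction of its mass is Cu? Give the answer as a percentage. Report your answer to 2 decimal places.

66.46%

Molar mass = 1(63.55) + 1(32.07) = 95.620 g/mol
Mass of Cu per mole = 1 × 63.55 = 63.550 g
% Cu = 63.550 / 95.620 × 100 = 66.46%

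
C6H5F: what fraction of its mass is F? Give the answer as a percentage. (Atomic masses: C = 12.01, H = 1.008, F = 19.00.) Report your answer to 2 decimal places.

19.77%

Molar mass = 6(12.01) + 5(1.008) + 1(19.00) = 96.100 g/mol
Mass of F per mole = 1 × 19.00 = 19.000 g
% F = 19.000 / 96.100 × 100 = 19.77%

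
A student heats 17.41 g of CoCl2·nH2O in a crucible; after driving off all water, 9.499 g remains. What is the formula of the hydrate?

Mass of water lost = 17.41 − 9.499 = 7.911 g → 7.911 / 18.02 = 0.439 mol H2O
Molar mass of CoCl2 = 129.83 g/mol → mol CoCl2 = 9.499 / 129.83 = 0.07316
n = 0.439 / 0.07316 = 6.00 ≈ 6 → CoCl2·6H2O

CoCl2·6H2O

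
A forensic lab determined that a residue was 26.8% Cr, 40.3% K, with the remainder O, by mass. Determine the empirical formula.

Assume 100 g: 26.8 g Cr, 40.3 g K, 32.9 g O.
n(Cr) = 26.8/52.00 = 0.5154, n(K) = 40.3/39.10 = 1.031, n(O) = 32.9/16.00 = 2.056
Smallest is Cr at 0.5154 mol; normalising gives Cr 1.000, K 2.000, O 3.990
→ CrK2O4

CrK2O4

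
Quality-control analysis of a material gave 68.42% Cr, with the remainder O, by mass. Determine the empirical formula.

Assume 100 g: 68.42 g Cr, 31.58 g O.
n(Cr) = 68.42/52.00 = 1.316, n(O) = 31.58/16.00 = 1.974
Ratios (÷ 1.316): Cr 1.000, O 1.500
Scaling by 2: Cr 2.00, O 3.00 → Cr2O3

Cr2O3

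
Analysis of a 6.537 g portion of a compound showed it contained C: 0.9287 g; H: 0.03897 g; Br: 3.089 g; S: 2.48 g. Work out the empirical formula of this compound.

C2HBrS2

Moles — C: 0.9287 / 12.01 = 0.07733 mol; H: 0.03897 / 1.008 = 0.03866 mol; Br: 3.089 / 79.90 = 0.03866 mol; S: 2.48 / 32.07 = 0.07733 mol
Divide by the smallest (0.03866 mol H): C 2.000, H 1.000, Br 1.000, S 2.000
→ C2HBrS2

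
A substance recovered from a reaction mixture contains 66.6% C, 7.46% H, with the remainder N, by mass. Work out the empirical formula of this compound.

Assume 100 g: 66.6 g C, 7.46 g H, 25.94 g N.
n(C) = 66.6/12.01 = 5.545, n(H) = 7.46/1.008 = 7.401, n(N) = 25.94/14.01 = 1.852
Ratios (÷ 1.852): C 2.995, H 3.997, N 1.000
→ C3H4N

C3H4N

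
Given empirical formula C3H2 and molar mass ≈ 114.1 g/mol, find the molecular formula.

Empirical-formula mass = 38.05 g/mol
n = 114.1 / 38.05 = 3.00 ≈ 3
Molecular formula = (C3H2)3 = C9H6

C9H6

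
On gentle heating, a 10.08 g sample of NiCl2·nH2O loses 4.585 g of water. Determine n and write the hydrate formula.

NiCl2·6H2O

Mass of anhydrous NiCl2 = 10.08 − 4.585 = 5.495 g
mol H2O = 4.585 / 18.02 = 0.2544
Molar mass of NiCl2 = 129.59 g/mol → mol NiCl2 = 5.495 / 129.59 = 0.0424
n = 0.2544 / 0.0424 = 6.00 ≈ 6 → NiCl2·6H2O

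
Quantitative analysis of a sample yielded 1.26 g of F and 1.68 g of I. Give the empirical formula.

F5I

Moles — F: 1.26 / 19.00 = 0.06632 mol; I: 1.68 / 126.90 = 0.01324 mol
Smallest is I at 0.01324 mol; normalising gives F 5.009, I 1.000
≈ 5:1 → F5I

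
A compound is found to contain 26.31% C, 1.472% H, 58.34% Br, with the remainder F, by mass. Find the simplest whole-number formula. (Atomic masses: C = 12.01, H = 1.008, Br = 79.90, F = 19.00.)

Assume 100 g: 26.31 g C, 1.472 g H, 58.34 g Br, 13.878 g F.
Moles — C: 26.31 / 12.01 = 2.191 mol; H: 1.472 / 1.008 = 1.46 mol; Br: 58.34 / 79.90 = 0.7302 mol; F: 13.878 / 19.00 = 0.7304 mol
Ratios (÷ 0.7302): C 3.000, H 2.000, Br 1.000, F 1.000
→ C3H2BrF

C3H2BrF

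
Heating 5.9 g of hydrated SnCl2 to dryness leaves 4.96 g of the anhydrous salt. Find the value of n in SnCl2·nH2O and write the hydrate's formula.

SnCl2·2H2O

Mass of water lost = 5.9 − 4.96 = 0.94 g → 0.94 / 18.02 = 0.05216 mol H2O
Molar mass of SnCl2 = 189.61 g/mol → mol SnCl2 = 4.96 / 189.61 = 0.02616
n = 0.05216 / 0.02616 = 1.99 ≈ 2 → SnCl2·2H2O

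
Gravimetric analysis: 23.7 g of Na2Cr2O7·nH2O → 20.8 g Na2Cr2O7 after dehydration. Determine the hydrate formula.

Mass of water lost = 23.7 − 20.8 = 2.9 g → 2.9 / 18.02 = 0.1609 mol H2O
Molar mass of Na2Cr2O7 = 261.98 g/mol → mol Na2Cr2O7 = 20.8 / 261.98 = 0.0794
n = 0.1609 / 0.0794 = 2.03 ≈ 2 → Na2Cr2O7·2H2O

Na2Cr2O7·2H2O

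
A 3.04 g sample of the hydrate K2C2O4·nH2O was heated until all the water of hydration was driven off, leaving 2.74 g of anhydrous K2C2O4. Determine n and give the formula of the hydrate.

Mass of water lost = 3.04 − 2.74 = 0.3 g → 0.3 / 18.02 = 0.01665 mol H2O
Molar mass of K2C2O4 = 166.22 g/mol → mol K2C2O4 = 2.74 / 166.22 = 0.01648
n = 0.01665 / 0.01648 = 1.01 ≈ 1 → K2C2O4·H2O

K2C2O4·H2O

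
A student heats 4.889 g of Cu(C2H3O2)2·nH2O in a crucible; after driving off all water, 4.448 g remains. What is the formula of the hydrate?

Cu(C2H3O2)2·H2O

Mass of water lost = 4.889 − 4.448 = 0.441 g → 0.441 / 18.02 = 0.02447 mol H2O
Molar mass of Cu(C2H3O2)2 = 181.64 g/mol → mol Cu(C2H3O2)2 = 4.448 / 181.64 = 0.02449
n = 0.02447 / 0.02449 = 1.00 ≈ 1 → Cu(C2H3O2)2·H2O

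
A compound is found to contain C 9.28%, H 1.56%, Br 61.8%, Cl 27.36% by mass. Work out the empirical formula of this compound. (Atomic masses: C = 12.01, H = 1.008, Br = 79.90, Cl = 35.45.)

Assume 100 g: 9.28 g C, 1.56 g H, 61.8 g Br, 27.36 g Cl.
n(C) = 9.28/12.01 = 0.7727, n(H) = 1.56/1.008 = 1.548, n(Br) = 61.8/79.90 = 0.7735, n(Cl) = 27.36/35.45 = 0.7718
Divide by the smallest (0.7718 mol Cl): C 1.001, H 2.005, Br 1.002, Cl 1.000
Ratio ≈ 1:2:1:1, so the empirical formula is CH2BrCl

CH2BrCl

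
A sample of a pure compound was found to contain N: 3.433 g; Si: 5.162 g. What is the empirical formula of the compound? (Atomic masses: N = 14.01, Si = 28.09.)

N: 3.433 g ÷ 14.01 g/mol = 0.245 mol
Si: 5.162 g ÷ 28.09 g/mol = 0.1838 mol
Divide by the smallest (0.1838 mol Si): N 1.333, Si 1.000
×3: N 4.00, Si 3.00 → N4Si3

N4Si3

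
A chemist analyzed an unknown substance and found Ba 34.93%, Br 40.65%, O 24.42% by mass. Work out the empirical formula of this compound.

Assume 100 g: 34.93 g Ba, 40.65 g Br, 24.42 g O.
Ba: 34.93 g ÷ 137.33 g/mol = 0.2544 mol
Br: 40.65 g ÷ 79.90 g/mol = 0.5088 mol
O: 24.42 g ÷ 16.00 g/mol = 1.526 mol
Smallest is Ba at 0.2544 mol; normalising gives Ba 1.000, Br 2.000, O 6.001
Ratio ≈ 1:2:6, so the empirical formula is BaBr2O6

BaBr2O6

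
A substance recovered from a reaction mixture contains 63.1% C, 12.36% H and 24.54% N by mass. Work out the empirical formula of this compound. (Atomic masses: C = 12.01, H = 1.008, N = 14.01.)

C3H7N

Assume 100 g: 63.1 g C, 12.36 g H, 24.54 g N.
n(C) = 63.1/12.01 = 5.254, n(H) = 12.36/1.008 = 12.26, n(N) = 24.54/14.01 = 1.752
Smallest is N at 1.752 mol; normalising gives C 3.000, H 7.000, N 1.000
≈ 3:7:1 → C3H7N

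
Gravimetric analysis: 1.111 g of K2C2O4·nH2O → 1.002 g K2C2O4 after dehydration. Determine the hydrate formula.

K2C2O4·H2O

Mass of water lost = 1.111 − 1.002 = 0.109 g → 0.109 / 18.02 = 0.006049 mol H2O
Molar mass of K2C2O4 = 166.22 g/mol → mol K2C2O4 = 1.002 / 166.22 = 0.006028
n = 0.006049 / 0.006028 = 1.00 ≈ 1 → K2C2O4·H2O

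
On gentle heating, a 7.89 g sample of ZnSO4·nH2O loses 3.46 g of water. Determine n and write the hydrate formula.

ZnSO4·7H2O

Mass of anhydrous ZnSO4 = 7.89 − 3.46 = 4.43 g
mol H2O = 3.46 / 18.02 = 0.192
Molar mass of ZnSO4 = 161.45 g/mol → mol ZnSO4 = 4.43 / 161.45 = 0.02744
n = 0.192 / 0.02744 = 7.00 ≈ 7 → ZnSO4·7H2O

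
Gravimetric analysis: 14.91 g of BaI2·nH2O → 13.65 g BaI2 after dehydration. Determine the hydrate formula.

Mass of water lost = 14.91 − 13.65 = 1.26 g → 1.26 / 18.02 = 0.06992 mol H2O
Molar mass of BaI2 = 391.13 g/mol → mol BaI2 = 13.65 / 391.13 = 0.0349
n = 0.06992 / 0.0349 = 2.00 ≈ 2 → BaI2·2H2O

BaI2·2H2O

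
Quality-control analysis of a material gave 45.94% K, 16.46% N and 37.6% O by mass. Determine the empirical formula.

Assume 100 g: 45.94 g K, 16.46 g N, 37.6 g O.
Moles — K: 45.94 / 39.10 = 1.175 mol; N: 16.46 / 14.01 = 1.175 mol; O: 37.6 / 16.00 = 2.35 mol
Ratios (÷ 1.175): K 1.000, N 1.000, O 2.000
Ratio ≈ 1:1:2, so the empirical formula is KNO2

KNO2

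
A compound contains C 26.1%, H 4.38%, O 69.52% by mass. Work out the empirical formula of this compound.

Assume 100 g: 26.1 g C, 4.38 g H, 69.52 g O.
n(C) = 26.1/12.01 = 2.173, n(H) = 4.38/1.008 = 4.345, n(O) = 69.52/16.00 = 4.345
Divide by the smallest (2.173 mol C): C 1.000, H 1.999, O 1.999
→ CH2O2

CH2O2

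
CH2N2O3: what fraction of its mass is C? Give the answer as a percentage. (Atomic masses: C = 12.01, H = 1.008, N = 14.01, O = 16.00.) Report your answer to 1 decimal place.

13.3%

Molar mass = 1(12.01) + 2(1.008) + 2(14.01) + 3(16.00) = 90.046 g/mol
Mass of C per mole = 1 × 12.01 = 12.010 g
% C = 12.010 / 90.046 × 100 = 13.3%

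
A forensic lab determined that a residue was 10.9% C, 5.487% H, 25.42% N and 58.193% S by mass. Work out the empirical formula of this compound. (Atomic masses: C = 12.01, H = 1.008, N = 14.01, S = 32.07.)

CH6N2S2

Assume 100 g: 10.9 g C, 5.487 g H, 25.42 g N, 58.193 g S.
C: 10.9 g ÷ 12.01 g/mol = 0.9076 mol
H: 5.487 g ÷ 1.008 g/mol = 5.443 mol
N: 25.42 g ÷ 14.01 g/mol = 1.814 mol
S: 58.193 g ÷ 32.07 g/mol = 1.815 mol
Smallest is C at 0.9076 mol; normalising gives C 1.000, H 5.998, N 1.999, S 1.999
Ratio ≈ 1:6:2:2, so the empirical formula is CH6N2S2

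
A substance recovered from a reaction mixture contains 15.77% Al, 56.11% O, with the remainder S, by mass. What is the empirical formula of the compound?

Assume 100 g: 15.77 g Al, 56.11 g O, 28.12 g S.
Moles — Al: 15.77 / 26.98 = 0.5845 mol; O: 56.11 / 16.00 = 3.507 mol; S: 28.12 / 32.07 = 0.8768 mol
Ratios (÷ 0.5845): Al 1.000, O 6.000, S 1.500
Multiply by 2: Al 2.00, O 12.00, S 3.00 → Al2O12S3

Al2O12S3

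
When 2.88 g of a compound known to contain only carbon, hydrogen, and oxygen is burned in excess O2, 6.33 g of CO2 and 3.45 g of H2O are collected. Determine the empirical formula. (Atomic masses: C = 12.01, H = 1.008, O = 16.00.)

mol C = 6.33 / 44.01 = 0.1438; mass C = 0.1438 × 12.01 = 1.727 g
mol H = 2 × (3.45 / 18.02) = 0.3829; mass H = 0.3829 × 1.008 = 0.3860 g
mass O = 2.88 − (2.113) = 0.7666 g → mol O = 0.04791
Smallest is O at 0.04791 mol; normalising gives C 3.002, H 7.992, O 1.000
≈ 3:8:1 → C3H8O

C3H8O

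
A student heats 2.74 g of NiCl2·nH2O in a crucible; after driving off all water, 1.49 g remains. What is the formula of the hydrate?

Mass of water lost = 2.74 − 1.49 = 1.25 g → 1.25 / 18.02 = 0.06937 mol H2O
Molar mass of NiCl2 = 129.59 g/mol → mol NiCl2 = 1.49 / 129.59 = 0.0115
n = 0.06937 / 0.0115 = 6.03 ≈ 6 → NiCl2·6H2O

NiCl2·6H2O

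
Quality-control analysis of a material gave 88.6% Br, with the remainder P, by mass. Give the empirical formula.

Assume 100 g: 88.6 g Br, 11.4 g P.
n(Br) = 88.6/79.90 = 1.109, n(P) = 11.4/30.97 = 0.3681
Smallest is P at 0.3681 mol; normalising gives Br 3.012, P 1.000
→ Br3P

Br3P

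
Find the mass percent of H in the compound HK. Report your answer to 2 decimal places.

Molar mass = 1(1.008) + 1(39.10) = 40.108 g/mol
Mass of H per mole = 1 × 1.008 = 1.008 g
% H = 1.008 / 40.108 × 100 = 2.51%

2.51%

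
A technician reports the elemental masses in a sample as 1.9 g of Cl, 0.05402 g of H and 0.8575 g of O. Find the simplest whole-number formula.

Cl: 1.9 g ÷ 35.45 g/mol = 0.0536 mol
H: 0.05402 g ÷ 1.008 g/mol = 0.05359 mol
O: 0.8575 g ÷ 16.00 g/mol = 0.05359 mol
Divide by the smallest (0.05359 mol H): Cl 1.000, H 1.000, O 1.000
Ratio ≈ 1:1:1, so the empirical formula is ClHO

ClHO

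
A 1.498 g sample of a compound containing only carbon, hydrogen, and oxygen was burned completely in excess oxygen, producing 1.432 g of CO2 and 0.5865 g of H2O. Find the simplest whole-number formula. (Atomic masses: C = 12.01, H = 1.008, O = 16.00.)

mol C = 1.432 / 44.01 = 0.03254; mass C = 0.03254 × 12.01 = 0.3908 g
mol H = 2 × (0.5865 / 18.02) = 0.06509; mass H = 0.06509 × 1.008 = 0.06562 g
mass O = 1.498 − (0.4564) = 1.042 g → mol O = 0.06510
Divide by the smallest (0.03254 mol C): C 1.000, H 2.001, O 2.001
Ratio ≈ 1:2:2, so the empirical formula is CH2O2

CH2O2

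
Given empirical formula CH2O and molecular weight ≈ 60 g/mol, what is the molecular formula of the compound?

C2H4O2

Empirical-formula mass = 30.03 g/mol
n = 60 / 30.03 = 2.00 ≈ 2
Molecular formula = (CH2O)2 = C2H4O2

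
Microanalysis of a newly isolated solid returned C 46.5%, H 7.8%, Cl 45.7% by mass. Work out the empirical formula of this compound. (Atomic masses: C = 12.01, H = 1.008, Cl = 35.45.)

Assume 100 g: 46.5 g C, 7.8 g H, 45.7 g Cl.
C: 46.5 g ÷ 12.01 g/mol = 3.872 mol
H: 7.8 g ÷ 1.008 g/mol = 7.738 mol
Cl: 45.7 g ÷ 35.45 g/mol = 1.289 mol
Ratios (÷ 1.289): C 3.003, H 6.003, Cl 1.000
Ratio ≈ 3:6:1, so the empirical formula is C3H6Cl

C3H6Cl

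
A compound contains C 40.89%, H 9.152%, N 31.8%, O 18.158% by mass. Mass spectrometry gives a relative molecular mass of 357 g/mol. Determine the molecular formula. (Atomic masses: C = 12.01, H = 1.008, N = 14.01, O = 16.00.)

Assume 100 g: 40.89 g C, 9.152 g H, 31.8 g N, 18.158 g O.
C: 40.89 g ÷ 12.01 g/mol = 3.405 mol
H: 9.152 g ÷ 1.008 g/mol = 9.079 mol
N: 31.8 g ÷ 14.01 g/mol = 2.27 mol
O: 18.158 g ÷ 16.00 g/mol = 1.135 mol
Smallest is O at 1.135 mol; normalising gives C 3.000, H 8.000, N 2.000, O 1.000
Ratio ≈ 3:8:2:1, so the empirical formula is C3H8N2O
Empirical-formula mass = 88.11 g/mol
n = 357 / 88.11 = 4.05 ≈ 4
Molecular formula = (C3H8N2O)×4 = C12H32N8O4

C12H32N8O4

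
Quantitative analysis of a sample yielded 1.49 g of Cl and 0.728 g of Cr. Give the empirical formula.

n(Cl) = 1.49/35.45 = 0.04203, n(Cr) = 0.728/52.00 = 0.014
Smallest is Cr at 0.014 mol; normalising gives Cl 3.002, Cr 1.000
→ Cl3Cr

Cl3Cr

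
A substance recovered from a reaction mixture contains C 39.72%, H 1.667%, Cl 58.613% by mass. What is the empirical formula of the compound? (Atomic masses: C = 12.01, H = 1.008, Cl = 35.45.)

C2HCl

Assume 100 g: 39.72 g C, 1.667 g H, 58.613 g Cl.
Moles — C: 39.72 / 12.01 = 3.307 mol; H: 1.667 / 1.008 = 1.654 mol; Cl: 58.613 / 35.45 = 1.653 mol
Ratios (÷ 1.653): C 2.000, H 1.000, Cl 1.000
Ratio ≈ 2:1:1, so the empirical formula is C2HCl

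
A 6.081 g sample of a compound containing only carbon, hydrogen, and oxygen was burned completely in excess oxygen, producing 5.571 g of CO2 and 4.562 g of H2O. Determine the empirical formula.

CH4O2

mol C = 5.571 / 44.01 = 0.1266; mass C = 0.1266 × 12.01 = 1.520 g
mol H = 2 × (4.562 / 18.02) = 0.5063; mass H = 0.5063 × 1.008 = 0.5104 g
mass O = 6.081 − (2.031) = 4.050 g → mol O = 0.2531
Divide by the smallest (0.1266 mol C): C 1.000, H 4.000, O 2.000
→ CH4O2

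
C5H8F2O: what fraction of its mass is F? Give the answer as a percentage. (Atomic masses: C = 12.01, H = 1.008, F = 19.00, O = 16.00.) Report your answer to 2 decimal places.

Molar mass = 5(12.01) + 8(1.008) + 2(19.00) + 1(16.00) = 122.114 g/mol
Mass of F per mole = 2 × 19.00 = 38.000 g
% F = 38.000 / 122.114 × 100 = 31.12%

31.12%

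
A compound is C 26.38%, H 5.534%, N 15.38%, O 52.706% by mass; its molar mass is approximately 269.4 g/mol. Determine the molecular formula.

Assume 100 g: 26.38 g C, 5.534 g H, 15.38 g N, 52.706 g O.
n(C) = 26.38/12.01 = 2.197, n(H) = 5.534/1.008 = 5.49, n(N) = 15.38/14.01 = 1.098, n(O) = 52.706/16.00 = 3.294
Ratios (÷ 1.098): C 2.001, H 5.001, N 1.000, O 3.001
Ratio ≈ 2:5:1:3, so the empirical formula is C2H5NO3
Empirical-formula mass = 91.07 g/mol
n = 269.4 / 91.07 = 2.96 ≈ 3
Molecular formula = (C2H5NO3)×3 = C6H15N3O9

C6H15N3O9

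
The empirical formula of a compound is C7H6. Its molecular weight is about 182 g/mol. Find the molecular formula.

C14H12

Empirical-formula mass = 90.12 g/mol
n = 182 / 90.12 = 2.02 ≈ 2
Molecular formula = (C7H6)2 = C14H12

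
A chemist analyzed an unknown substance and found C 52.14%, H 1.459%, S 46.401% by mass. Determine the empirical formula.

C3HS

Assume 100 g: 52.14 g C, 1.459 g H, 46.401 g S.
n(C) = 52.14/12.01 = 4.341, n(H) = 1.459/1.008 = 1.447, n(S) = 46.401/32.07 = 1.447
Divide by the smallest (1.447 mol S): C 3.001, H 1.000, S 1.000
≈ 3:1:1 → C3HS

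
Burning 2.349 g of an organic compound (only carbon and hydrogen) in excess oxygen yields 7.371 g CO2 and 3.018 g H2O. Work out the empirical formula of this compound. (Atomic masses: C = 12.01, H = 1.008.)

mol C = 7.371 / 44.01 = 0.1675; mass C = 0.1675 × 12.01 = 2.011 g
mol H = 2 × (3.018 / 18.02) = 0.3350; mass H = 0.3350 × 1.008 = 0.3376 g
Smallest is C at 0.1675 mol; normalising gives C 1.000, H 2.000
Ratio ≈ 1:2, so the empirical formula is CH2

CH2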